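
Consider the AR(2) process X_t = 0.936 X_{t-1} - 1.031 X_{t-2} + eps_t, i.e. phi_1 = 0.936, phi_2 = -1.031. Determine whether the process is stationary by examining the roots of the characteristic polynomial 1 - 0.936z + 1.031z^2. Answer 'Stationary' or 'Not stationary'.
\text{Not stationary}

The AR(p) characteristic polynomial is P(z) = 1 - 0.936z + 1.031z^2.
Stationarity requires all roots to lie outside the unit circle, i.e. |z| > 1 for every root.
Set 1 + (-0.936) z + (1.031) z^2 = 0, i.e. a z^2 + b z + c = 0 with a = 1.031, b = -0.936, c = 1.
Discriminant D = b^2 - 4ac = (-0.936)^2 - 4*(1.031)*1 = 0.876096 - (4.124) = -3.247904.
D < 0, so the roots are the complex-conjugate pair z = (-b +/- i sqrt(-D)) / (2a) = 0.4539 +/- 0.874i.
For a conjugate pair |z|^2 = z * conj(z) = (product of roots) = c/a = 1/(1.031) = 0.969932, so |z| = sqrt(0.969932) = 0.9849 for both roots.
Moduli of all roots: 0.9849, 0.9849.
All moduli strictly greater than 1? No.
Verdict: Not stationary.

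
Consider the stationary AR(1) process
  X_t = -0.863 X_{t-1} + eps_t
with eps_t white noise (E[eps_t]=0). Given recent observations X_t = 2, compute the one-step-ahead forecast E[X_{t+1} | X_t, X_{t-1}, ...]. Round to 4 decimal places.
E[X_{t+1} \mid \mathcal F_t] = -1.7260

For an AR(p) model X_t = c + sum_i phi_i X_{t-i} + eps_t, the
one-step-ahead conditional mean is
  E[X_{t+1} | X_t, ...] = c + sum_i phi_i X_{t+1-i}.
Substitute known values:
  E[X_{t+1} | ...] = (-0.863) * (2)
                   = -1.7260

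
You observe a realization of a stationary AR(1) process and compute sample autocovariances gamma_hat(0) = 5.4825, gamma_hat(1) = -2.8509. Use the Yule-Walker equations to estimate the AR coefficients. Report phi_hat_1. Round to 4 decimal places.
\hat\phi_{1} = -0.5200

The Yule-Walker equations for an AR(p) process read, in matrix form,
  Gamma_p phi = r_p,   with   (Gamma_p)_{ij} = gamma(|i - j|),
                       (r_p)_i = gamma(i),   i,j = 1..p.
Substitute the sample gammas (Toeplitz matrix and right-hand side of size 1):
  Gamma_p = [[5.4825]]
  r_p     = [-2.8509]
With p = 1 this is the single equation gamma(0) phi_1 = gamma(1):
  phi_hat_1 = gamma(1) / gamma(0) = -2.8509 / 5.4825 = -0.5200.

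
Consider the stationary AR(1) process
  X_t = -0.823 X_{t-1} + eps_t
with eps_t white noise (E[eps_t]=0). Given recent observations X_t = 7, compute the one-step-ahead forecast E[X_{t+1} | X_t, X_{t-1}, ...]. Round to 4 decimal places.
E[X_{t+1} \mid \mathcal F_t] = -5.7610

For an AR(p) model X_t = c + sum_i phi_i X_{t-i} + eps_t, the
one-step-ahead conditional mean is
  E[X_{t+1} | X_t, ...] = c + sum_i phi_i X_{t+1-i}.
Substitute known values:
  E[X_{t+1} | ...] = (-0.823) * (7)
                   = -5.7610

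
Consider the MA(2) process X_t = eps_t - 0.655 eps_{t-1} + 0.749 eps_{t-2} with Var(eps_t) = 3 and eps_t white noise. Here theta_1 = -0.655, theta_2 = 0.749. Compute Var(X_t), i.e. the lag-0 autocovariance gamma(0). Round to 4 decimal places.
\gamma(0) = 5.9701

For an MA(q) process X_t = eps_t + sum_i theta_i eps_{t-i} with
Var(eps_t) = sigma^2, the variance is
  gamma(0) = sigma^2 * (1 + sum_i theta_i^2).
  sum_i theta_i^2 = (-0.655)^2 + (0.749)^2 = 0.429025 + 0.561001 = 0.990026.
  gamma(0) = 3 * (1 + 0.990026) = 3 * 1.990026 = 5.970078, which rounds to 5.9701.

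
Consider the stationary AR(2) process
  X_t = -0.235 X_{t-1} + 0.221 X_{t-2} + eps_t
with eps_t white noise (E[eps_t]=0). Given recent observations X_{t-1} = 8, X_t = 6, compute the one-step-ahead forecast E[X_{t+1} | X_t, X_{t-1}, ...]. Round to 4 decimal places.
E[X_{t+1} \mid \mathcal F_t] = 0.3580

For an AR(p) model X_t = c + sum_i phi_i X_{t-i} + eps_t, the
one-step-ahead conditional mean is
  E[X_{t+1} | X_t, ...] = c + sum_i phi_i X_{t+1-i}.
Substitute known values:
  E[X_{t+1} | ...] = (-0.235) * (6) + (0.221) * (8)
                   = 0.3580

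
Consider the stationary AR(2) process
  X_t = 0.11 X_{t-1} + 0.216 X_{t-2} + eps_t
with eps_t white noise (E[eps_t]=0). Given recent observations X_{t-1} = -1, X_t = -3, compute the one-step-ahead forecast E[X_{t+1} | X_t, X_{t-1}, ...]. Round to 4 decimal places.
E[X_{t+1} \mid \mathcal F_t] = -0.5460

For an AR(p) model X_t = c + sum_i phi_i X_{t-i} + eps_t, the
one-step-ahead conditional mean is
  E[X_{t+1} | X_t, ...] = c + sum_i phi_i X_{t+1-i}.
Substitute known values:
  E[X_{t+1} | ...] = (0.11) * (-3) + (0.216) * (-1)
                   = -0.5460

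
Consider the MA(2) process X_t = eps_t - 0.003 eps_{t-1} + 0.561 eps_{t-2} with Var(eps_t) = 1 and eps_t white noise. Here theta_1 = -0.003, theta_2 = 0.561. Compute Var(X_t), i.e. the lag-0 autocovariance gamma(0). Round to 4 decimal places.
\gamma(0) = 1.3147

For an MA(q) process X_t = eps_t + sum_i theta_i eps_{t-i} with
Var(eps_t) = sigma^2, the variance is
  gamma(0) = sigma^2 * (1 + sum_i theta_i^2).
  sum_i theta_i^2 = (-0.003)^2 + (0.561)^2 = 0.000009 + 0.314721 = 0.31473.
  gamma(0) = 1 * (1 + 0.31473) = 1 * 1.31473 = 1.31473, which rounds to 1.3147.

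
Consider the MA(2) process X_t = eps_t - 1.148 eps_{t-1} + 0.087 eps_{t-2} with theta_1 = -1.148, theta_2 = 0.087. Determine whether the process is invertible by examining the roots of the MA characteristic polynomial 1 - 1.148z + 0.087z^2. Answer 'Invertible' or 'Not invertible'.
\text{Not invertible}

The MA(q) characteristic polynomial is P(z) = 1 - 1.148z + 0.087z^2.
Invertibility requires all roots to lie outside the unit circle, i.e. |z| > 1 for every root.
Set 1 + (-1.148) z + (0.087) z^2 = 0, i.e. a z^2 + b z + c = 0 with a = 0.087, b = -1.148, c = 1.
Discriminant D = b^2 - 4ac = (-1.148)^2 - 4*(0.087)*1 = 1.317904 - (0.348) = 0.969904.
D >= 0, so the roots are real: z = (-b +/- sqrt(D)) / (2a) = (1.148 +/- 0.984837) / (0.174).
  z_1 = (1.148 + 0.984837) / (0.174) = 12.2577,   |z_1| = 12.2577.
  z_2 = (1.148 - 0.984837) / (0.174) = 0.9377,   |z_2| = 0.9377.
Moduli of all roots: 12.2577, 0.9377.
All moduli strictly greater than 1? No.
Verdict: Not invertible.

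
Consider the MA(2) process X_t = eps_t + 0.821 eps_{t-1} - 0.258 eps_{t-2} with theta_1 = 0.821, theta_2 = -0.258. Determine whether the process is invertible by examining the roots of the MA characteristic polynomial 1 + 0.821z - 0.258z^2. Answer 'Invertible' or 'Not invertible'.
\text{Not invertible}

The MA(q) characteristic polynomial is P(z) = 1 + 0.821z - 0.258z^2.
Invertibility requires all roots to lie outside the unit circle, i.e. |z| > 1 for every root.
Set 1 + (0.821) z + (-0.258) z^2 = 0, i.e. a z^2 + b z + c = 0 with a = -0.258, b = 0.821, c = 1.
Discriminant D = b^2 - 4ac = (0.821)^2 - 4*(-0.258)*1 = 0.674041 - (-1.032) = 1.706041.
D >= 0, so the roots are real: z = (-b +/- sqrt(D)) / (2a) = (-0.821 +/- 1.306155) / (-0.516).
  z_1 = (-0.821 + 1.306155) / (-0.516) = -0.9402,   |z_1| = 0.9402.
  z_2 = (-0.821 - 1.306155) / (-0.516) = 4.1224,   |z_2| = 4.1224.
Moduli of all roots: 0.9402, 4.1224.
All moduli strictly greater than 1? No.
Verdict: Not invertible.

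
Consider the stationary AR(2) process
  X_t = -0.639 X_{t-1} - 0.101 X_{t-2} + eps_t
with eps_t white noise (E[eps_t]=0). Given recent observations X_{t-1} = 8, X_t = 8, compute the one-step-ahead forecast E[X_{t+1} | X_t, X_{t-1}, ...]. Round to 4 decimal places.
E[X_{t+1} \mid \mathcal F_t] = -5.9200

For an AR(p) model X_t = c + sum_i phi_i X_{t-i} + eps_t, the
one-step-ahead conditional mean is
  E[X_{t+1} | X_t, ...] = c + sum_i phi_i X_{t+1-i}.
Substitute known values:
  E[X_{t+1} | ...] = (-0.639) * (8) + (-0.101) * (8)
                   = -5.9200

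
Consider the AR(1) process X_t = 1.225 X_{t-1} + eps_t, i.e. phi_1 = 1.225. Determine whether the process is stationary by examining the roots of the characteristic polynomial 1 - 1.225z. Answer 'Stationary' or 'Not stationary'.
\text{Not stationary}

The AR(p) characteristic polynomial is P(z) = 1 - 1.225z.
Stationarity requires all roots to lie outside the unit circle, i.e. |z| > 1 for every root.
This is linear in z: 1 + (-1.225) z = 0  =>  z = -1/(-1.225) = 0.816327,  |z| = 0.816327.
Moduli of all roots: 0.8163.
All moduli strictly greater than 1? No.
Verdict: Not stationary.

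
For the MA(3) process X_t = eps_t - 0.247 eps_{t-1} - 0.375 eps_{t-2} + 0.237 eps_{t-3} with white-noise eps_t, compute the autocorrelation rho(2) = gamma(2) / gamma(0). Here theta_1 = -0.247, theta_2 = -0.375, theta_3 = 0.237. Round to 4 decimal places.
\rho(2) = -0.3447

For an MA(q) process with theta_0 = 1, the autocovariance is
  gamma(k) = sigma^2 * sum_{i=0..q-k} theta_i * theta_{i+k},
and rho(k) = gamma(k) / gamma(0). Sigma^2 cancels.
  numerator   = (1)*(-0.375) + (-0.247)*(0.237) = -0.433539.
  denominator = (1)^2 + (-0.247)^2 + (-0.375)^2 + (0.237)^2 = 1.257803.
  rho(2) = -0.433539 / 1.257803 = -0.3447.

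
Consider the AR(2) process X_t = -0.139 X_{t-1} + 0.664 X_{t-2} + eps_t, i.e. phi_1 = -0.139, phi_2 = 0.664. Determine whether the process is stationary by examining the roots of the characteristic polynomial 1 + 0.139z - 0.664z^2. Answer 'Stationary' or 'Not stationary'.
\text{Stationary}

The AR(p) characteristic polynomial is P(z) = 1 + 0.139z - 0.664z^2.
Stationarity requires all roots to lie outside the unit circle, i.e. |z| > 1 for every root.
Set 1 + (0.139) z + (-0.664) z^2 = 0, i.e. a z^2 + b z + c = 0 with a = -0.664, b = 0.139, c = 1.
Discriminant D = b^2 - 4ac = (0.139)^2 - 4*(-0.664)*1 = 0.019321 - (-2.656) = 2.675321.
D >= 0, so the roots are real: z = (-b +/- sqrt(D)) / (2a) = (-0.139 +/- 1.635641) / (-1.328).
  z_1 = (-0.139 + 1.635641) / (-1.328) = -1.127,   |z_1| = 1.127.
  z_2 = (-0.139 - 1.635641) / (-1.328) = 1.3363,   |z_2| = 1.3363.
Moduli of all roots: 1.1270, 1.3363.
All moduli strictly greater than 1? Yes.
Verdict: Stationary.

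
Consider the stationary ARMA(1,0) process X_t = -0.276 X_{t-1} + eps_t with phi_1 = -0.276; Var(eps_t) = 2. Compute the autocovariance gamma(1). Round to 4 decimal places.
\gamma(1) = -0.5975

Multiply the model equation by X_{t-k} and take expectations. With theta_0 = psi_0 = 1 and psi_j the MA(infinity) weights, this gives
  gamma(k) - sum_i phi_i gamma(k-i) = c_k,
  c_k = sigma^2 * sum_{j=k..q} theta_j psi_{j-k}   (c_k = 0 for k > q),
using gamma(-m) = gamma(m).
Pure AR (q = 0): c_0 = sigma^2 = 2, c_k = 0 for k >= 1.
Equations for k = 0 and k = 1 (AR order 1):
  gamma(0) = phi_1 gamma(1) + c_0
  gamma(1) = phi_1 gamma(0) + c_1
Substituting the second into the first: gamma(0) (1 - phi_1^2) = c_0 + phi_1 c_1, so
  gamma(0) = c_0 / (1 - phi_1^2) = 2 / (1 - (-0.276)^2) = 2 / 0.923824 = 2.164915.
  gamma(1) = phi_1 gamma(0) = (-0.276)(2.164915) = -0.597516.
Therefore gamma(1) = -0.5975 (to 4 decimal places).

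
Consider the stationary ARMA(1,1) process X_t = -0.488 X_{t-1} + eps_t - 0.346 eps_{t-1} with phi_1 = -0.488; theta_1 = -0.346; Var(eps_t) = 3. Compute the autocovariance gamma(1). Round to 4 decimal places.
\gamma(1) = -3.8386

Multiply the model equation by X_{t-k} and take expectations. With theta_0 = psi_0 = 1 and psi_j the MA(infinity) weights, this gives
  gamma(k) - sum_i phi_i gamma(k-i) = c_k,
  c_k = sigma^2 * sum_{j=k..q} theta_j psi_{j-k}   (c_k = 0 for k > q),
using gamma(-m) = gamma(m).
psi-weights needed (psi_j = theta_j + sum_i phi_i psi_{j-i}):
  psi_1 = theta_1 + phi_1 = -0.346 + (-0.488) = -0.834
Right-hand sides:
  c_0 = sigma^2 (1 + theta_1 psi_1) = 3 * (1 + (-0.346)(-0.834)) = 3 * 1.288564 = 3.865692
  c_1 = sigma^2 theta_1 = 3 * (-0.346) = -1.038
  c_2 = 0
Equations for k = 0 and k = 1 (AR order 1):
  gamma(0) = phi_1 gamma(1) + c_0
  gamma(1) = phi_1 gamma(0) + c_1
Substituting the second into the first: gamma(0) (1 - phi_1^2) = c_0 + phi_1 c_1, so
  gamma(0) = (c_0 + phi_1 c_1) / (1 - phi_1^2) = (3.865692 + (-0.488)(-1.038)) / (1 - (-0.488)^2) = 4.372236 / 0.761856 = 5.738927.
  gamma(1) = phi_1 gamma(0) + c_1 = (-0.488)(5.738927) + (-1.038) = -3.838596.
Therefore gamma(1) = -3.8386 (to 4 decimal places).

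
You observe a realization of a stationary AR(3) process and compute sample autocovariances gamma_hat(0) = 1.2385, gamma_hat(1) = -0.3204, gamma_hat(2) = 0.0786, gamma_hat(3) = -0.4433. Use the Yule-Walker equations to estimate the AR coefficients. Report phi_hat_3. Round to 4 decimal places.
\hat\phi_{3} = -0.3670

The Yule-Walker equations for an AR(p) process read, in matrix form,
  Gamma_p phi = r_p,   with   (Gamma_p)_{ij} = gamma(|i - j|),
                       (r_p)_i = gamma(i),   i,j = 1..p.
Substitute the sample gammas (Toeplitz matrix and right-hand side of size 3):
  Gamma_p = [[1.2385, -0.3204, 0.0786], [-0.3204, 1.2385, -0.3204], [0.0786, -0.3204, 1.2385]]
  r_p     = [-0.3204, 0.0786, -0.4433]
Written out (R1..R3):
  (R1) 1.2385 phi_1 - 0.3204 phi_2 + 0.0786 phi_3 = -0.3204
  (R2) -0.3204 phi_1 + 1.2385 phi_2 - 0.3204 phi_3 = 0.0786
  (R3) 0.0786 phi_1 - 0.3204 phi_2 + 1.2385 phi_3 = -0.4433
Gaussian elimination:
  R2 <- R2 - (-0.3204/1.2385) R1 = R2 - (-0.2587) R1:  1.155613 phi_2 - 0.300066 phi_3 = -0.004287
  R3 <- R3 - (0.0786/1.2385) R1 = R3 - (0.063464) R1:  -0.300066 phi_2 + 1.233512 phi_3 = -0.422966
  R3 <- R3 - (-0.300066/1.155613) R2 = R3 - (-0.25966) R2:  1.155597 phi_3 = -0.424079
Back-substitution:
  phi_hat_3 = -0.424079 / 1.155597 = -0.366979
  phi_hat_2 = (-0.004287 - (-0.300066)(-0.366979)) / 1.155613 = -0.099
  phi_hat_1 = (-0.3204 - (-0.3204)(-0.099) - (0.0786)(-0.366979)) / 1.2385 = -0.261021
So phi_hat = [-0.2610, -0.0990, -0.3670].
Therefore phi_hat_3 = -0.3670.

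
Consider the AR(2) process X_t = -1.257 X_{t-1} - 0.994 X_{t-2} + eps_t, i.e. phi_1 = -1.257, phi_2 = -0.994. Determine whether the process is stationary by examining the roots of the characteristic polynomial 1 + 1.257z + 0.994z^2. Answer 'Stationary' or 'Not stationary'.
\text{Stationary}

The AR(p) characteristic polynomial is P(z) = 1 + 1.257z + 0.994z^2.
Stationarity requires all roots to lie outside the unit circle, i.e. |z| > 1 for every root.
Set 1 + (1.257) z + (0.994) z^2 = 0, i.e. a z^2 + b z + c = 0 with a = 0.994, b = 1.257, c = 1.
Discriminant D = b^2 - 4ac = (1.257)^2 - 4*(0.994)*1 = 1.580049 - (3.976) = -2.395951.
D < 0, so the roots are the complex-conjugate pair z = (-b +/- i sqrt(-D)) / (2a) = -0.6323 +/- 0.7786i.
For a conjugate pair |z|^2 = z * conj(z) = (product of roots) = c/a = 1/(0.994) = 1.006036, so |z| = sqrt(1.006036) = 1.003 for both roots.
Moduli of all roots: 1.0030, 1.0030.
All moduli strictly greater than 1? Yes.
Verdict: Stationary.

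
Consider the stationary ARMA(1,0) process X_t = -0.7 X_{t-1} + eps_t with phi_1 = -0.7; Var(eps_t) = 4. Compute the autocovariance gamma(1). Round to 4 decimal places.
\gamma(1) = -5.4902

Multiply the model equation by X_{t-k} and take expectations. With theta_0 = psi_0 = 1 and psi_j the MA(infinity) weights, this gives
  gamma(k) - sum_i phi_i gamma(k-i) = c_k,
  c_k = sigma^2 * sum_{j=k..q} theta_j psi_{j-k}   (c_k = 0 for k > q),
using gamma(-m) = gamma(m).
Pure AR (q = 0): c_0 = sigma^2 = 4, c_k = 0 for k >= 1.
Equations for k = 0 and k = 1 (AR order 1):
  gamma(0) = phi_1 gamma(1) + c_0
  gamma(1) = phi_1 gamma(0) + c_1
Substituting the second into the first: gamma(0) (1 - phi_1^2) = c_0 + phi_1 c_1, so
  gamma(0) = c_0 / (1 - phi_1^2) = 4 / (1 - (-0.7)^2) = 4 / 0.51 = 7.843137.
  gamma(1) = phi_1 gamma(0) = (-0.7)(7.843137) = -5.490196.
Therefore gamma(1) = -5.4902 (to 4 decimal places).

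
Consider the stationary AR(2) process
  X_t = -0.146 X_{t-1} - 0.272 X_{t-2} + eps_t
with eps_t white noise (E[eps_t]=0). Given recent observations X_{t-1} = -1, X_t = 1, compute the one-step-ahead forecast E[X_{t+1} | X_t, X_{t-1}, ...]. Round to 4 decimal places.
E[X_{t+1} \mid \mathcal F_t] = 0.1260

For an AR(p) model X_t = c + sum_i phi_i X_{t-i} + eps_t, the
one-step-ahead conditional mean is
  E[X_{t+1} | X_t, ...] = c + sum_i phi_i X_{t+1-i}.
Substitute known values:
  E[X_{t+1} | ...] = (-0.146) * (1) + (-0.272) * (-1)
                   = 0.1260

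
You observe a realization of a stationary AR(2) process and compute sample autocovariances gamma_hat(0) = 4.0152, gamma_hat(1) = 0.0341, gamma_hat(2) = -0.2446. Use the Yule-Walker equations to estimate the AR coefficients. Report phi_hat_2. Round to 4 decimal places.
\hat\phi_{2} = -0.0610

The Yule-Walker equations for an AR(p) process read, in matrix form,
  Gamma_p phi = r_p,   with   (Gamma_p)_{ij} = gamma(|i - j|),
                       (r_p)_i = gamma(i),   i,j = 1..p.
Substitute the sample gammas (Toeplitz matrix and right-hand side of size 2):
  Gamma_p = [[4.0152, 0.0341], [0.0341, 4.0152]]
  r_p     = [0.0341, -0.2446]
Written out:
  4.0152 phi_1 + 0.0341 phi_2 = 0.0341
  0.0341 phi_1 + 4.0152 phi_2 = -0.2446
Solve by Cramer's rule:
  det = gamma(0)^2 - gamma(1)^2 = (4.0152)^2 - (0.0341)^2 = 16.12183104 - 0.00116281 = 16.12066823
  phi_hat_1 = [gamma(1) gamma(0) - gamma(1) gamma(2)] / det = [(0.0341)(4.0152) - (0.0341)(-0.2446)] / 16.12066823 = 0.14525918 / 16.12066823 = 0.009
  phi_hat_2 = [gamma(0) gamma(2) - gamma(1)^2] / det = [(4.0152)(-0.2446) - (0.0341)^2] / 16.12066823 = -0.98328073 / 16.12066823 = -0.061
So phi_hat = [0.0090, -0.0610].
Therefore phi_hat_2 = -0.0610.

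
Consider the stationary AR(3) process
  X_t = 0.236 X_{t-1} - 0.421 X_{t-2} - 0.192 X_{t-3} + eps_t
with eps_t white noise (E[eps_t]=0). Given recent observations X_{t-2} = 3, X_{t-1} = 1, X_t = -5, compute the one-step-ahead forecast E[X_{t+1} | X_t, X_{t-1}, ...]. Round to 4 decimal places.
E[X_{t+1} \mid \mathcal F_t] = -2.1770

For an AR(p) model X_t = c + sum_i phi_i X_{t-i} + eps_t, the
one-step-ahead conditional mean is
  E[X_{t+1} | X_t, ...] = c + sum_i phi_i X_{t+1-i}.
Substitute known values:
  E[X_{t+1} | ...] = (0.236) * (-5) + (-0.421) * (1) + (-0.192) * (3)
                   = -2.1770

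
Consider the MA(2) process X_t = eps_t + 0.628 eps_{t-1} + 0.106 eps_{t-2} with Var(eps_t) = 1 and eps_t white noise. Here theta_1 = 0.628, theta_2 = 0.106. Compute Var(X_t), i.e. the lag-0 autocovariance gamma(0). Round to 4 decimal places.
\gamma(0) = 1.4056

For an MA(q) process X_t = eps_t + sum_i theta_i eps_{t-i} with
Var(eps_t) = sigma^2, the variance is
  gamma(0) = sigma^2 * (1 + sum_i theta_i^2).
  sum_i theta_i^2 = (0.628)^2 + (0.106)^2 = 0.394384 + 0.011236 = 0.40562.
  gamma(0) = 1 * (1 + 0.40562) = 1 * 1.40562 = 1.40562, which rounds to 1.4056.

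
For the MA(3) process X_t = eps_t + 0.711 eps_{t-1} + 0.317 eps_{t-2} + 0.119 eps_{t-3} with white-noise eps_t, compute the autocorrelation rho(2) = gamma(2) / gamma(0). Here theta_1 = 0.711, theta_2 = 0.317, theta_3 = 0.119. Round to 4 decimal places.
\rho(2) = 0.2479

For an MA(q) process with theta_0 = 1, the autocovariance is
  gamma(k) = sigma^2 * sum_{i=0..q-k} theta_i * theta_{i+k},
and rho(k) = gamma(k) / gamma(0). Sigma^2 cancels.
  numerator   = (1)*(0.317) + (0.711)*(0.119) = 0.401609.
  denominator = (1)^2 + (0.711)^2 + (0.317)^2 + (0.119)^2 = 1.620171.
  rho(2) = 0.401609 / 1.620171 = 0.2479.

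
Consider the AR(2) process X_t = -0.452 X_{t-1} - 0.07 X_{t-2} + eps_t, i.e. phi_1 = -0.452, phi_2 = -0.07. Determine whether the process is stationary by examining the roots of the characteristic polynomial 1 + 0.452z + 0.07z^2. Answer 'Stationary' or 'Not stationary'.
\text{Stationary}

The AR(p) characteristic polynomial is P(z) = 1 + 0.452z + 0.07z^2.
Stationarity requires all roots to lie outside the unit circle, i.e. |z| > 1 for every root.
Set 1 + (0.452) z + (0.07) z^2 = 0, i.e. a z^2 + b z + c = 0 with a = 0.07, b = 0.452, c = 1.
Discriminant D = b^2 - 4ac = (0.452)^2 - 4*(0.07)*1 = 0.204304 - (0.28) = -0.075696.
D < 0, so the roots are the complex-conjugate pair z = (-b +/- i sqrt(-D)) / (2a) = -3.2286 +/- 1.9652i.
For a conjugate pair |z|^2 = z * conj(z) = (product of roots) = c/a = 1/(0.07) = 14.285714, so |z| = sqrt(14.285714) = 3.7796 for both roots.
Moduli of all roots: 3.7796, 3.7796.
All moduli strictly greater than 1? Yes.
Verdict: Stationary.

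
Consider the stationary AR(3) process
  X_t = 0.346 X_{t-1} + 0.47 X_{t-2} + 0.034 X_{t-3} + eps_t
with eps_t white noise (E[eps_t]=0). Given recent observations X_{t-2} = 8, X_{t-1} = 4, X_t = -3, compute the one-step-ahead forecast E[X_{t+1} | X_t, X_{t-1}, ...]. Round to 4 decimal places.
E[X_{t+1} \mid \mathcal F_t] = 1.1140

For an AR(p) model X_t = c + sum_i phi_i X_{t-i} + eps_t, the
one-step-ahead conditional mean is
  E[X_{t+1} | X_t, ...] = c + sum_i phi_i X_{t+1-i}.
Substitute known values:
  E[X_{t+1} | ...] = (0.346) * (-3) + (0.47) * (4) + (0.034) * (8)
                   = 1.1140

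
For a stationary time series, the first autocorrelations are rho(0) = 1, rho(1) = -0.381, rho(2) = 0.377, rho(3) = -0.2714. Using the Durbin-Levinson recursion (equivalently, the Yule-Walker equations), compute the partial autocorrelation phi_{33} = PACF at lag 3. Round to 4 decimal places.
\phi_{33} = -0.0800

The PACF at lag k is phi_{kk}, the last component of the solution
to the Yule-Walker system G_k phi = r_k where
  (G_k)_{ij} = rho(|i - j|), (r_k)_i = rho(i), i,j = 1..k.
Equivalently, Durbin-Levinson gives phi_{kk} iteratively:
  phi_{11} = rho(1)
  phi_{kk} = [rho(k) - sum_{j=1..k-1} phi_{k-1,j} rho(k-j)]
            / [1 - sum_{j=1..k-1} phi_{k-1,j} rho(j)],
  phi_{k,j} = phi_{k-1,j} - phi_{kk} phi_{k-1,k-j},  j = 1..k-1.
Step k = 1:
  phi_11 = rho(1) = -0.381.
Step k = 2:
  phi_22 = [rho(2) - phi_11 rho(1)] / [1 - phi_11 rho(1)] = [0.377 - (-0.381)(-0.381)] / [1 - (-0.381)(-0.381)]
         = 0.231839 / 0.854839 = 0.271208.
  Update: phi_21 = phi_11 - phi_22 phi_11 = -0.381 - (0.271208)(-0.381) = -0.27767.
Step k = 3:
  phi_33 = [rho(3) - phi_21 rho(2) - phi_22 rho(1)] / [1 - phi_21 rho(1) - phi_22 rho(2)]
    numerator   = -0.2714 - (-0.27767)(0.377) - (0.271208)(-0.381) = -0.0633883
    denominator = 1 - (-0.27767)(-0.381) - (0.271208)(0.377) = 0.79196246
  phi_33 = -0.0633883 / 0.79196246 = -0.08.
Therefore phi_{33} = -0.0800.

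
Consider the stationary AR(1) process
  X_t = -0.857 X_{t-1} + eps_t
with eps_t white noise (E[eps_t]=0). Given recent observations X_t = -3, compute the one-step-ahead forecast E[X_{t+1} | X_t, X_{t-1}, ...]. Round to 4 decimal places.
E[X_{t+1} \mid \mathcal F_t] = 2.5710

For an AR(p) model X_t = c + sum_i phi_i X_{t-i} + eps_t, the
one-step-ahead conditional mean is
  E[X_{t+1} | X_t, ...] = c + sum_i phi_i X_{t+1-i}.
Substitute known values:
  E[X_{t+1} | ...] = (-0.857) * (-3)
                   = 2.5710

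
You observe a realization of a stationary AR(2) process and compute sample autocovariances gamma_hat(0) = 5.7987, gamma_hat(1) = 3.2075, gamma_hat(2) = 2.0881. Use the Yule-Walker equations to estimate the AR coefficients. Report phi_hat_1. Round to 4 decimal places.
\hat\phi_{1} = 0.5100

The Yule-Walker equations for an AR(p) process read, in matrix form,
  Gamma_p phi = r_p,   with   (Gamma_p)_{ij} = gamma(|i - j|),
                       (r_p)_i = gamma(i),   i,j = 1..p.
Substitute the sample gammas (Toeplitz matrix and right-hand side of size 2):
  Gamma_p = [[5.7987, 3.2075], [3.2075, 5.7987]]
  r_p     = [3.2075, 2.0881]
Written out:
  5.7987 phi_1 + 3.2075 phi_2 = 3.2075
  3.2075 phi_1 + 5.7987 phi_2 = 2.0881
Solve by Cramer's rule:
  det = gamma(0)^2 - gamma(1)^2 = (5.7987)^2 - (3.2075)^2 = 33.62492169 - 10.28805625 = 23.33686544
  phi_hat_1 = [gamma(1) gamma(0) - gamma(1) gamma(2)] / det = [(3.2075)(5.7987) - (3.2075)(2.0881)] / 23.33686544 = 11.9017495 / 23.33686544 = 0.51
  phi_hat_2 = [gamma(0) gamma(2) - gamma(1)^2] / det = [(5.7987)(2.0881) - (3.2075)^2] / 23.33686544 = 1.82020922 / 23.33686544 = 0.078
So phi_hat = [0.5100, 0.0780].
Therefore phi_hat_1 = 0.5100.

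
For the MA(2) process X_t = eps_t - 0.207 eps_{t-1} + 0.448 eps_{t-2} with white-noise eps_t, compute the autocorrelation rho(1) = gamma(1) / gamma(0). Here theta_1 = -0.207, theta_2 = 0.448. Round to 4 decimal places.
\rho(1) = -0.2410

For an MA(q) process with theta_0 = 1, the autocovariance is
  gamma(k) = sigma^2 * sum_{i=0..q-k} theta_i * theta_{i+k},
and rho(k) = gamma(k) / gamma(0). Sigma^2 cancels.
  numerator   = (1)*(-0.207) + (-0.207)*(0.448) = -0.299736.
  denominator = (1)^2 + (-0.207)^2 + (0.448)^2 = 1.243553.
  rho(1) = -0.299736 / 1.243553 = -0.2410.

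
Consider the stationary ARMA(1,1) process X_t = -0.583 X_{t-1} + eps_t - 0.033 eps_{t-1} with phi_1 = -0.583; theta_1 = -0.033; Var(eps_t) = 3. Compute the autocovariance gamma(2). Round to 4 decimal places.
\gamma(2) = 1.6635

Multiply the model equation by X_{t-k} and take expectations. With theta_0 = psi_0 = 1 and psi_j the MA(infinity) weights, this gives
  gamma(k) - sum_i phi_i gamma(k-i) = c_k,
  c_k = sigma^2 * sum_{j=k..q} theta_j psi_{j-k}   (c_k = 0 for k > q),
using gamma(-m) = gamma(m).
psi-weights needed (psi_j = theta_j + sum_i phi_i psi_{j-i}):
  psi_1 = theta_1 + phi_1 = -0.033 + (-0.583) = -0.616
Right-hand sides:
  c_0 = sigma^2 (1 + theta_1 psi_1) = 3 * (1 + (-0.033)(-0.616)) = 3 * 1.020328 = 3.060984
  c_1 = sigma^2 theta_1 = 3 * (-0.033) = -0.099
  c_2 = 0
Equations for k = 0 and k = 1 (AR order 1):
  gamma(0) = phi_1 gamma(1) + c_0
  gamma(1) = phi_1 gamma(0) + c_1
Substituting the second into the first: gamma(0) (1 - phi_1^2) = c_0 + phi_1 c_1, so
  gamma(0) = (c_0 + phi_1 c_1) / (1 - phi_1^2) = (3.060984 + (-0.583)(-0.099)) / (1 - (-0.583)^2) = 3.118701 / 0.660111 = 4.72451.
  gamma(1) = phi_1 gamma(0) + c_1 = (-0.583)(4.72451) + (-0.099) = -2.853389.
For k = 2 (> q): gamma(2) = phi_1 gamma(1) = (-0.583)(-2.853389) = 1.663526.
Therefore gamma(2) = 1.6635 (to 4 decimal places).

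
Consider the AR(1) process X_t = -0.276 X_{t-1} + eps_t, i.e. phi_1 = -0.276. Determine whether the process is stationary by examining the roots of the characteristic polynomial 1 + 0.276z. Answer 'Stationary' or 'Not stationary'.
\text{Stationary}

The AR(p) characteristic polynomial is P(z) = 1 + 0.276z.
Stationarity requires all roots to lie outside the unit circle, i.e. |z| > 1 for every root.
This is linear in z: 1 + (0.276) z = 0  =>  z = -1/(0.276) = -3.623188,  |z| = 3.623188.
Moduli of all roots: 3.6232.
All moduli strictly greater than 1? Yes.
Verdict: Stationary.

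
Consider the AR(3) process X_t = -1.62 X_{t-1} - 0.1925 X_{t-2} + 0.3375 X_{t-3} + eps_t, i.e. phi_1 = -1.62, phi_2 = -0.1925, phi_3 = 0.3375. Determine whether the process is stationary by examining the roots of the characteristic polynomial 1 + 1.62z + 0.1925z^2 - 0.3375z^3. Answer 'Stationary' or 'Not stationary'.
\text{Not stationary}

The AR(p) characteristic polynomial is P(z) = 1 + 1.62z + 0.1925z^2 - 0.3375z^3.
Stationarity requires all roots to lie outside the unit circle, i.e. |z| > 1 for every root.
Degree 3: look for a simple real root z0 first, then factor out (1 - z/z0) and solve the remaining quadratic.
Testing z0 = -0.8: P(-0.8) = 1 + (1.62)(-0.8) + (0.1925)(-0.8)^2 + (-0.3375)(-0.8)^3
  = 1 + (-1.296) + (0.1232) + (0.1728) = 0.  So z_0 = -0.8 is a root, |z_0| = 0.8.
Divide out the factor (1 + 1.25 z) = (1 - z/z0) (since 1/z0 = -1.25):
  P(z) = (1 + 1.25 z)(1 + (0.37) z + (-0.27) z^2)
  [check: z-coef 0.37 - (-1.25) = 1.62; z^2-coef -0.27 - (-1.25)(0.37) = 0.1925; z^3-coef -(-1.25)(-0.27) = -0.3375.]
Remaining roots from the quadratic factor 1 + (0.37) z + (-0.27) z^2:
  Set 1 + (0.37) z + (-0.27) z^2 = 0, i.e. a z^2 + b z + c = 0 with a = -0.27, b = 0.37, c = 1.
  Discriminant D = b^2 - 4ac = (0.37)^2 - 4*(-0.27)*1 = 0.1369 - (-1.08) = 1.2169.
  D >= 0, so the roots are real: z = (-b +/- sqrt(D)) / (2a) = (-0.37 +/- 1.103132) / (-0.54).
    z_1 = (-0.37 + 1.103132) / (-0.54) = -1.3577,   |z_1| = 1.3577.
    z_2 = (-0.37 - 1.103132) / (-0.54) = 2.728,   |z_2| = 2.728.
Moduli of all roots: 0.8000, 1.3577, 2.7280.
All moduli strictly greater than 1? No.
Verdict: Not stationary.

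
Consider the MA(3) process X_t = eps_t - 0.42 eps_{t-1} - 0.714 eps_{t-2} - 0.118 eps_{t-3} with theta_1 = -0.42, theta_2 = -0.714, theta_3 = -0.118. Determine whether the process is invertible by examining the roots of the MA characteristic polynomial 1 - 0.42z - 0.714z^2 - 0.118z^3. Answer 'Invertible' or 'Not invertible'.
\text{Not invertible}

The MA(q) characteristic polynomial is P(z) = 1 - 0.42z - 0.714z^2 - 0.118z^3.
Invertibility requires all roots to lie outside the unit circle, i.e. |z| > 1 for every root.
Degree 3: look for a simple real root z0 first, then factor out (1 - z/z0) and solve the remaining quadratic.
Testing z0 = -5: P(-5) = 1 + (-0.42)(-5) + (-0.714)(-5)^2 + (-0.118)(-5)^3
  = 1 + (2.1) + (-17.85) + (14.75) = 0.  So z_0 = -5 is a root, |z_0| = 5.
Divide out the factor (1 + 0.2 z) = (1 - z/z0) (since 1/z0 = -0.2):
  P(z) = (1 + 0.2 z)(1 + (-0.62) z + (-0.59) z^2)
  [check: z-coef -0.62 - (-0.2) = -0.42; z^2-coef -0.59 - (-0.2)(-0.62) = -0.714; z^3-coef -(-0.2)(-0.59) = -0.118.]
Remaining roots from the quadratic factor 1 + (-0.62) z + (-0.59) z^2:
  Set 1 + (-0.62) z + (-0.59) z^2 = 0, i.e. a z^2 + b z + c = 0 with a = -0.59, b = -0.62, c = 1.
  Discriminant D = b^2 - 4ac = (-0.62)^2 - 4*(-0.59)*1 = 0.3844 - (-2.36) = 2.7444.
  D >= 0, so the roots are real: z = (-b +/- sqrt(D)) / (2a) = (0.62 +/- 1.656623) / (-1.18).
    z_1 = (0.62 + 1.656623) / (-1.18) = -1.9293,   |z_1| = 1.9293.
    z_2 = (0.62 - 1.656623) / (-1.18) = 0.8785,   |z_2| = 0.8785.
Moduli of all roots: 5.0000, 1.9293, 0.8785.
All moduli strictly greater than 1? No.
Verdict: Not invertible.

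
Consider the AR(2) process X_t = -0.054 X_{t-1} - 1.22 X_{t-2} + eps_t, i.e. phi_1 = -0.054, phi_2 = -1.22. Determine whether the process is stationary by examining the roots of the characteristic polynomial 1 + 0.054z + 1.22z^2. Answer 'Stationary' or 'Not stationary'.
\text{Not stationary}

The AR(p) characteristic polynomial is P(z) = 1 + 0.054z + 1.22z^2.
Stationarity requires all roots to lie outside the unit circle, i.e. |z| > 1 for every root.
Set 1 + (0.054) z + (1.22) z^2 = 0, i.e. a z^2 + b z + c = 0 with a = 1.22, b = 0.054, c = 1.
Discriminant D = b^2 - 4ac = (0.054)^2 - 4*(1.22)*1 = 0.002916 - (4.88) = -4.877084.
D < 0, so the roots are the complex-conjugate pair z = (-b +/- i sqrt(-D)) / (2a) = -0.0221 +/- 0.9051i.
For a conjugate pair |z|^2 = z * conj(z) = (product of roots) = c/a = 1/(1.22) = 0.819672, so |z| = sqrt(0.819672) = 0.9054 for both roots.
Moduli of all roots: 0.9054, 0.9054.
All moduli strictly greater than 1? No.
Verdict: Not stationary.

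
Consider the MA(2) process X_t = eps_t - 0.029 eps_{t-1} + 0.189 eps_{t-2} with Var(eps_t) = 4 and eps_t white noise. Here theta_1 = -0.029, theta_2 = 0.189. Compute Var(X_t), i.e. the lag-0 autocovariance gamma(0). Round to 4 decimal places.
\gamma(0) = 4.1462

For an MA(q) process X_t = eps_t + sum_i theta_i eps_{t-i} with
Var(eps_t) = sigma^2, the variance is
  gamma(0) = sigma^2 * (1 + sum_i theta_i^2).
  sum_i theta_i^2 = (-0.029)^2 + (0.189)^2 = 0.000841 + 0.035721 = 0.036562.
  gamma(0) = 4 * (1 + 0.036562) = 4 * 1.036562 = 4.146248, which rounds to 4.1462.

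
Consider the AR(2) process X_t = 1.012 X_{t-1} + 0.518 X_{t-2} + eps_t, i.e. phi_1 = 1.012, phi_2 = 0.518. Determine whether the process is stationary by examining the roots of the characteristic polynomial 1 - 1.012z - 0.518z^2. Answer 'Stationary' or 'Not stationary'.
\text{Not stationary}

The AR(p) characteristic polynomial is P(z) = 1 - 1.012z - 0.518z^2.
Stationarity requires all roots to lie outside the unit circle, i.e. |z| > 1 for every root.
Set 1 + (-1.012) z + (-0.518) z^2 = 0, i.e. a z^2 + b z + c = 0 with a = -0.518, b = -1.012, c = 1.
Discriminant D = b^2 - 4ac = (-1.012)^2 - 4*(-0.518)*1 = 1.024144 - (-2.072) = 3.096144.
D >= 0, so the roots are real: z = (-b +/- sqrt(D)) / (2a) = (1.012 +/- 1.759586) / (-1.036).
  z_1 = (1.012 + 1.759586) / (-1.036) = -2.6753,   |z_1| = 2.6753.
  z_2 = (1.012 - 1.759586) / (-1.036) = 0.7216,   |z_2| = 0.7216.
Moduli of all roots: 2.6753, 0.7216.
All moduli strictly greater than 1? No.
Verdict: Not stationary.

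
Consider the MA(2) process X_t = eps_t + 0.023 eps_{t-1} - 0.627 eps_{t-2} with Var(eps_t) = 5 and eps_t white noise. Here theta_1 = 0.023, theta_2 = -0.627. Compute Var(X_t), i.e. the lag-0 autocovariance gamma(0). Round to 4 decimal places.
\gamma(0) = 6.9683

For an MA(q) process X_t = eps_t + sum_i theta_i eps_{t-i} with
Var(eps_t) = sigma^2, the variance is
  gamma(0) = sigma^2 * (1 + sum_i theta_i^2).
  sum_i theta_i^2 = (0.023)^2 + (-0.627)^2 = 0.000529 + 0.393129 = 0.393658.
  gamma(0) = 5 * (1 + 0.393658) = 5 * 1.393658 = 6.96829, which rounds to 6.9683.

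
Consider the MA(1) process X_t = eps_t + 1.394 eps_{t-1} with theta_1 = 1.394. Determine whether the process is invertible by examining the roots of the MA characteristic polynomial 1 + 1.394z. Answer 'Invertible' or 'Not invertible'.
\text{Not invertible}

The MA(q) characteristic polynomial is P(z) = 1 + 1.394z.
Invertibility requires all roots to lie outside the unit circle, i.e. |z| > 1 for every root.
This is linear in z: 1 + (1.394) z = 0  =>  z = -1/(1.394) = -0.71736,  |z| = 0.71736.
Moduli of all roots: 0.7174.
All moduli strictly greater than 1? No.
Verdict: Not invertible.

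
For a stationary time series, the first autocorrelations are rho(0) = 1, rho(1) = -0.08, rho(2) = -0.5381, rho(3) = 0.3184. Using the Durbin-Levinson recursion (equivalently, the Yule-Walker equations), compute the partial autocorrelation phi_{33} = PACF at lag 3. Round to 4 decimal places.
\phi_{33} = 0.2991

The PACF at lag k is phi_{kk}, the last component of the solution
to the Yule-Walker system G_k phi = r_k where
  (G_k)_{ij} = rho(|i - j|), (r_k)_i = rho(i), i,j = 1..k.
Equivalently, Durbin-Levinson gives phi_{kk} iteratively:
  phi_{11} = rho(1)
  phi_{kk} = [rho(k) - sum_{j=1..k-1} phi_{k-1,j} rho(k-j)]
            / [1 - sum_{j=1..k-1} phi_{k-1,j} rho(j)],
  phi_{k,j} = phi_{k-1,j} - phi_{kk} phi_{k-1,k-j},  j = 1..k-1.
Step k = 1:
  phi_11 = rho(1) = -0.08.
Step k = 2:
  phi_22 = [rho(2) - phi_11 rho(1)] / [1 - phi_11 rho(1)] = [-0.5381 - (-0.08)(-0.08)] / [1 - (-0.08)(-0.08)]
         = -0.5445 / 0.9936 = -0.548007.
  Update: phi_21 = phi_11 - phi_22 phi_11 = -0.08 - (-0.548007)(-0.08) = -0.123841.
Step k = 3:
  phi_33 = [rho(3) - phi_21 rho(2) - phi_22 rho(1)] / [1 - phi_21 rho(1) - phi_22 rho(2)]
    numerator   = 0.3184 - (-0.123841)(-0.5381) - (-0.548007)(-0.08) = 0.2079208
    denominator = 1 - (-0.123841)(-0.08) - (-0.548007)(-0.5381) = 0.69521005
  phi_33 = 0.2079208 / 0.69521005 = 0.2991.
Therefore phi_{33} = 0.2991.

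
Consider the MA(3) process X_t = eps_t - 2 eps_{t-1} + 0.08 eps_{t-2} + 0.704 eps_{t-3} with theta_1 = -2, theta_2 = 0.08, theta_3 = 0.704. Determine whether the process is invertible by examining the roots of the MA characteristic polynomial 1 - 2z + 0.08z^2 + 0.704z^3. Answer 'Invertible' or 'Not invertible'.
\text{Not invertible}

The MA(q) characteristic polynomial is P(z) = 1 - 2z + 0.08z^2 + 0.704z^3.
Invertibility requires all roots to lie outside the unit circle, i.e. |z| > 1 for every root.
Degree 3: look for a simple real root z0 first, then factor out (1 - z/z0) and solve the remaining quadratic.
Testing z0 = 1.25: P(1.25) = 1 + (-2)(1.25) + (0.08)(1.25)^2 + (0.704)(1.25)^3
  = 1 + (-2.5) + (0.125) + (1.375) = 0.  So z_0 = 1.25 is a root, |z_0| = 1.25.
Divide out the factor (1 - 0.8 z) = (1 - z/z0) (since 1/z0 = 0.8):
  P(z) = (1 - 0.8 z)(1 + (-1.2) z + (-0.88) z^2)
  [check: z-coef -1.2 - (0.8) = -2; z^2-coef -0.88 - (0.8)(-1.2) = 0.08; z^3-coef -(0.8)(-0.88) = 0.704.]
Remaining roots from the quadratic factor 1 + (-1.2) z + (-0.88) z^2:
  Set 1 + (-1.2) z + (-0.88) z^2 = 0, i.e. a z^2 + b z + c = 0 with a = -0.88, b = -1.2, c = 1.
  Discriminant D = b^2 - 4ac = (-1.2)^2 - 4*(-0.88)*1 = 1.44 - (-3.52) = 4.96.
  D >= 0, so the roots are real: z = (-b +/- sqrt(D)) / (2a) = (1.2 +/- 2.227106) / (-1.76).
    z_1 = (1.2 + 2.227106) / (-1.76) = -1.9472,   |z_1| = 1.9472.
    z_2 = (1.2 - 2.227106) / (-1.76) = 0.5836,   |z_2| = 0.5836.
Moduli of all roots: 1.2500, 1.9472, 0.5836.
All moduli strictly greater than 1? No.
Verdict: Not invertible.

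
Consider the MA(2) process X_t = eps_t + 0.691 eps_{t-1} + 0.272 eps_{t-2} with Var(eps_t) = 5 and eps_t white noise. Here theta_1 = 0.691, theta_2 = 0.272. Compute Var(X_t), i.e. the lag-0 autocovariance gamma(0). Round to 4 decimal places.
\gamma(0) = 7.7573

For an MA(q) process X_t = eps_t + sum_i theta_i eps_{t-i} with
Var(eps_t) = sigma^2, the variance is
  gamma(0) = sigma^2 * (1 + sum_i theta_i^2).
  sum_i theta_i^2 = (0.691)^2 + (0.272)^2 = 0.477481 + 0.073984 = 0.551465.
  gamma(0) = 5 * (1 + 0.551465) = 5 * 1.551465 = 7.757325, which rounds to 7.7573.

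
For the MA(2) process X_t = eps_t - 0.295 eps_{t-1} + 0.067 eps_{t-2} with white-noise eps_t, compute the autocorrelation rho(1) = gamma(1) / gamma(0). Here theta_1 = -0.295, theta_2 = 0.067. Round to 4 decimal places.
\rho(1) = -0.2884

For an MA(q) process with theta_0 = 1, the autocovariance is
  gamma(k) = sigma^2 * sum_{i=0..q-k} theta_i * theta_{i+k},
and rho(k) = gamma(k) / gamma(0). Sigma^2 cancels.
  numerator   = (1)*(-0.295) + (-0.295)*(0.067) = -0.314765.
  denominator = (1)^2 + (-0.295)^2 + (0.067)^2 = 1.091514.
  rho(1) = -0.314765 / 1.091514 = -0.2884.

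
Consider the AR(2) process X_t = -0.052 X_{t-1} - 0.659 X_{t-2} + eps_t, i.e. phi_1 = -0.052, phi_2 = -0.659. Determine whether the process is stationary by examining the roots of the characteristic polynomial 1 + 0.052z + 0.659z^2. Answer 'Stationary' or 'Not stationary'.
\text{Stationary}

The AR(p) characteristic polynomial is P(z) = 1 + 0.052z + 0.659z^2.
Stationarity requires all roots to lie outside the unit circle, i.e. |z| > 1 for every root.
Set 1 + (0.052) z + (0.659) z^2 = 0, i.e. a z^2 + b z + c = 0 with a = 0.659, b = 0.052, c = 1.
Discriminant D = b^2 - 4ac = (0.052)^2 - 4*(0.659)*1 = 0.002704 - (2.636) = -2.633296.
D < 0, so the roots are the complex-conjugate pair z = (-b +/- i sqrt(-D)) / (2a) = -0.0395 +/- 1.2312i.
For a conjugate pair |z|^2 = z * conj(z) = (product of roots) = c/a = 1/(0.659) = 1.517451, so |z| = sqrt(1.517451) = 1.2318 for both roots.
Moduli of all roots: 1.2318, 1.2318.
All moduli strictly greater than 1? Yes.
Verdict: Stationary.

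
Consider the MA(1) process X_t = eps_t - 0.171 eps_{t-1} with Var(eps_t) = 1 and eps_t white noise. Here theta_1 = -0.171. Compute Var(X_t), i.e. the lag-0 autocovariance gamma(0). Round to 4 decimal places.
\gamma(0) = 1.0292

For an MA(q) process X_t = eps_t + sum_i theta_i eps_{t-i} with
Var(eps_t) = sigma^2, the variance is
  gamma(0) = sigma^2 * (1 + sum_i theta_i^2).
  sum_i theta_i^2 = (-0.171)^2 = 0.029241.
  gamma(0) = 1 * (1 + 0.029241) = 1 * 1.029241 = 1.029241, which rounds to 1.0292.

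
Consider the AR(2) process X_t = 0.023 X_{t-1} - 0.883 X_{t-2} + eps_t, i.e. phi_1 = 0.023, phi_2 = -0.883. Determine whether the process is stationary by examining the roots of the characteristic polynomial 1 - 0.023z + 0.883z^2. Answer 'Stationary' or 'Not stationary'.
\text{Stationary}

The AR(p) characteristic polynomial is P(z) = 1 - 0.023z + 0.883z^2.
Stationarity requires all roots to lie outside the unit circle, i.e. |z| > 1 for every root.
Set 1 + (-0.023) z + (0.883) z^2 = 0, i.e. a z^2 + b z + c = 0 with a = 0.883, b = -0.023, c = 1.
Discriminant D = b^2 - 4ac = (-0.023)^2 - 4*(0.883)*1 = 0.000529 - (3.532) = -3.531471.
D < 0, so the roots are the complex-conjugate pair z = (-b +/- i sqrt(-D)) / (2a) = 0.013 +/- 1.0641i.
For a conjugate pair |z|^2 = z * conj(z) = (product of roots) = c/a = 1/(0.883) = 1.132503, so |z| = sqrt(1.132503) = 1.0642 for both roots.
Moduli of all roots: 1.0642, 1.0642.
All moduli strictly greater than 1? Yes.
Verdict: Stationary.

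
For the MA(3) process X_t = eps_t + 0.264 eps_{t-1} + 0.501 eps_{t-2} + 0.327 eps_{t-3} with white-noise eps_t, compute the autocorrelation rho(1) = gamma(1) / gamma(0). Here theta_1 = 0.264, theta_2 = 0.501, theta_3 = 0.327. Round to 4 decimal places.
\rho(1) = 0.3923

For an MA(q) process with theta_0 = 1, the autocovariance is
  gamma(k) = sigma^2 * sum_{i=0..q-k} theta_i * theta_{i+k},
and rho(k) = gamma(k) / gamma(0). Sigma^2 cancels.
  numerator   = (1)*(0.264) + (0.264)*(0.501) + (0.501)*(0.327) = 0.560091.
  denominator = (1)^2 + (0.264)^2 + (0.501)^2 + (0.327)^2 = 1.427626.
  rho(1) = 0.560091 / 1.427626 = 0.3923.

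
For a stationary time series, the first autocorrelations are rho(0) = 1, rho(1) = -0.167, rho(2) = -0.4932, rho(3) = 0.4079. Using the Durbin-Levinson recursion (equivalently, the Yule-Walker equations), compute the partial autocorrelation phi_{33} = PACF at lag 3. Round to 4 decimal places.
\phi_{33} = 0.2769

The PACF at lag k is phi_{kk}, the last component of the solution
to the Yule-Walker system G_k phi = r_k where
  (G_k)_{ij} = rho(|i - j|), (r_k)_i = rho(i), i,j = 1..k.
Equivalently, Durbin-Levinson gives phi_{kk} iteratively:
  phi_{11} = rho(1)
  phi_{kk} = [rho(k) - sum_{j=1..k-1} phi_{k-1,j} rho(k-j)]
            / [1 - sum_{j=1..k-1} phi_{k-1,j} rho(j)],
  phi_{k,j} = phi_{k-1,j} - phi_{kk} phi_{k-1,k-j},  j = 1..k-1.
Step k = 1:
  phi_11 = rho(1) = -0.167.
Step k = 2:
  phi_22 = [rho(2) - phi_11 rho(1)] / [1 - phi_11 rho(1)] = [-0.4932 - (-0.167)(-0.167)] / [1 - (-0.167)(-0.167)]
         = -0.521089 / 0.972111 = -0.536039.
  Update: phi_21 = phi_11 - phi_22 phi_11 = -0.167 - (-0.536039)(-0.167) = -0.256518.
Step k = 3:
  phi_33 = [rho(3) - phi_21 rho(2) - phi_22 rho(1)] / [1 - phi_21 rho(1) - phi_22 rho(2)]
    numerator   = 0.4079 - (-0.256518)(-0.4932) - (-0.536039)(-0.167) = 0.19186666
    denominator = 1 - (-0.256518)(-0.167) - (-0.536039)(-0.4932) = 0.69278719
  phi_33 = 0.19186666 / 0.69278719 = 0.2769.
Therefore phi_{33} = 0.2769.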